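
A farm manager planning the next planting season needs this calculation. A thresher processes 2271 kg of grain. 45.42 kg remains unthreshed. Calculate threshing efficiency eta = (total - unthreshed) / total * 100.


eta = (total - unthreshed) / total * 100
    = (2271 - 45.42) / 2271 * 100
    = 2225.58 / 2271 * 100
    = 98%


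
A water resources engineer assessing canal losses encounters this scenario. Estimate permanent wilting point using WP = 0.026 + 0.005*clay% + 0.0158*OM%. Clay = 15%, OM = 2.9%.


WP = 0.026 + 0.005*15 + 0.0158*2.9
   = 0.026 + 0.0750 + 0.0458
   = 0.1468


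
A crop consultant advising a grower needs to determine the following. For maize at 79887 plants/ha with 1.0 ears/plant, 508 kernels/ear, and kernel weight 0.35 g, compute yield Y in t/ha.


Y = density * ears * kernels * kw
  = 79887 * 1.0 * 508 * 0.35 g/ha
  = 14203908.60 g/ha
  = 14203.91 kg/ha = 14.20 t/ha


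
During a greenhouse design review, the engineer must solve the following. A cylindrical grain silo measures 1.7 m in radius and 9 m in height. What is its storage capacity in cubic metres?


V = pi * r^2 * h
  = pi * 1.7^2 * 9
  = pi * 2.89 * 9
  = 81.71 m^3


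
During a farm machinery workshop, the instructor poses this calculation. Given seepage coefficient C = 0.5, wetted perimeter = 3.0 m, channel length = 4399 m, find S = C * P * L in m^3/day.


S = C * P * L
  = 0.5 * 3.0 * 4399
  = 6598.50 m^3/day


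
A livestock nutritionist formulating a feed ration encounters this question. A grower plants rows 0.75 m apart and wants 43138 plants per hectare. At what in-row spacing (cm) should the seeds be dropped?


spacing = 10000 / (row_sp * density)
        = 10000 / (0.75 * 43138)
        = 10000 / 32353.50
        = 0.30909 m = 30.91 cm


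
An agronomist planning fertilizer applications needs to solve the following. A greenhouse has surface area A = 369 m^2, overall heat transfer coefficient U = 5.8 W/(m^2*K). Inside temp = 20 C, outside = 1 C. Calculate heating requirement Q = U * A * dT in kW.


dT = 20 - (1) = 19 K
Q = U * A * dT
  = 5.8 * 369 * 19
  = 40663.80 W = 40.66 kW


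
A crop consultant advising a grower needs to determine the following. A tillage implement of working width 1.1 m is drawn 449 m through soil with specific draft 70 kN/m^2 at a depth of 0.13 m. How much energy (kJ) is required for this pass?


E = k * d * w * L
  = 70 * 0.13 * 1.1 * 449
  = 4494.49 kJ


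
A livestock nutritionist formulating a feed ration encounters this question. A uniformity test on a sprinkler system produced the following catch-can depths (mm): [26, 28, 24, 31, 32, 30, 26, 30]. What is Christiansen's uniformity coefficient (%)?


xbar = 227 / 8 = 28.375
sum|xi - xbar| = 19
CU = 100 * (1 - 19 / (8 * 28.375))
   = 100 * (1 - 0.0837)
   = 91.63%


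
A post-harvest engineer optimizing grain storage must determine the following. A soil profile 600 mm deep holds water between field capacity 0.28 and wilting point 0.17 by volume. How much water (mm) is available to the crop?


AW = (FC - WP) * D
   = (0.28 - 0.17) * 600
   = 0.11 * 600
   = 66 mm


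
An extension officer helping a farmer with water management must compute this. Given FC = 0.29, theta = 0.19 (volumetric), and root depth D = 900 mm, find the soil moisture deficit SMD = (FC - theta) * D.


SMD = (FC - theta) * D
    = (0.29 - 0.19) * 900
    = 0.100 * 900
    = 90 mm


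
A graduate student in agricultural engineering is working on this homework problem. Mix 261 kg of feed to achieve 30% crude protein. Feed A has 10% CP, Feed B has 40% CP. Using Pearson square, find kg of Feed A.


parts_A = CP_b - target = 40 - 30 = 10
parts_B = target - CP_a = 30 - 10 = 20
total_parts = 10 + 20 = 30
Feed A = 261 * 10 / 30 = 87 kg
Feed B = 261 * 20 / 30 = 174 kg

87 kg


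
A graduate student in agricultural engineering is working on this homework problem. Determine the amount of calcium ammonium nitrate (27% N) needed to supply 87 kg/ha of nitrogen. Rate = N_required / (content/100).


Rate = N_required / (N_content / 100)
     = 87 / (27 / 100)
     = 87 / 0.27
     = 322.22 kg/ha


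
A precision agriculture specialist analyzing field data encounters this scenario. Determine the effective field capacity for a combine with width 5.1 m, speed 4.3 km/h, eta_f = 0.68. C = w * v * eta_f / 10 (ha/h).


C = w * v * eta_f / 10
  = 5.1 * 4.3 * 0.68 / 10
  = 14.91 / 10
  = 1.49 ha/h


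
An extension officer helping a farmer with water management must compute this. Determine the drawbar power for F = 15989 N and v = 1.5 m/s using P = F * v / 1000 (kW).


P = F * v / 1000
  = 15989 * 1.5 / 1000
  = 23983.50 / 1000
  = 23.98 kW


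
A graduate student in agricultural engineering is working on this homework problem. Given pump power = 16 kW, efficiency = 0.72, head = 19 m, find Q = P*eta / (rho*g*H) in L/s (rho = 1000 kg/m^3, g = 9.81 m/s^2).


Q = (P * 1000 * eta) / (rho * g * H)
  = (16 * 1000 * 0.72) / (1000 * 9.81 * 19)
  = 11520 / 186390
  = 0.06181 m^3/s = 61.81 L/s


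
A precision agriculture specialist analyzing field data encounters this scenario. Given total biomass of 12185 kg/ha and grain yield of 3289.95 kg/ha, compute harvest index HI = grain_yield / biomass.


HI = grain_yield / biomass
   = 3289.95 / 12185
   = 0.27


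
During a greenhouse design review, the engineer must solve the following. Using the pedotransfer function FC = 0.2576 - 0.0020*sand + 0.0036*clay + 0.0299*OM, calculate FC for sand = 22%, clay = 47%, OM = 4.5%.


FC = 0.2576 - 0.0020*22 + 0.0036*47 + 0.0299*4.5
   = 0.2576 - 0.0440 + 0.1692 + 0.1346
   = 0.5174


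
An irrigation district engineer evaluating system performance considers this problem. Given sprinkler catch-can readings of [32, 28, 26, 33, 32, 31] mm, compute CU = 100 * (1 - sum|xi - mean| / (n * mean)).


xbar = 182 / 6 = 30.333
sum|xi - xbar| = 13.333
CU = 100 * (1 - 13.333 / (6 * 30.333))
   = 100 * (1 - 0.0733)
   = 92.67%


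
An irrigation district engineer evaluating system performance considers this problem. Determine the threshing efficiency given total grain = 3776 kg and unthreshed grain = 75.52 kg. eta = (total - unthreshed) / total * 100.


eta = (total - unthreshed) / total * 100
    = (3776 - 75.52) / 3776 * 100
    = 3700.48 / 3776 * 100
    = 98%


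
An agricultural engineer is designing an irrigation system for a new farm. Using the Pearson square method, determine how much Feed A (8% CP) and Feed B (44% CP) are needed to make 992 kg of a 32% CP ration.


parts_A = CP_b - target = 44 - 32 = 12
parts_B = target - CP_a = 32 - 8 = 24
total_parts = 12 + 24 = 36
Feed A = 992 * 12 / 36 = 330.67 kg
Feed B = 992 * 24 / 36 = 661.33 kg

330.67 kg


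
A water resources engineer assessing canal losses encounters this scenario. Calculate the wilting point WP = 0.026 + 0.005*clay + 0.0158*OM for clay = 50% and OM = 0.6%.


WP = 0.026 + 0.005*50 + 0.0158*0.6
   = 0.026 + 0.2500 + 0.0095
   = 0.2855


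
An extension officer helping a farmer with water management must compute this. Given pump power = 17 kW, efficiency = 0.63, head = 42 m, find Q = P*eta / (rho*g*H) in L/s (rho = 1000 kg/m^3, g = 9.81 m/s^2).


Q = (P * 1000 * eta) / (rho * g * H)
  = (17 * 1000 * 0.63) / (1000 * 9.81 * 42)
  = 10710 / 412020
  = 0.02599 m^3/s = 25.99 L/s


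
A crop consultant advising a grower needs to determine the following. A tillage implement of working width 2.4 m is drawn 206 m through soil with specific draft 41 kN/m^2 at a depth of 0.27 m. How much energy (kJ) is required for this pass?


E = k * d * w * L
  = 41 * 0.27 * 2.4 * 206
  = 5473.01 kJ


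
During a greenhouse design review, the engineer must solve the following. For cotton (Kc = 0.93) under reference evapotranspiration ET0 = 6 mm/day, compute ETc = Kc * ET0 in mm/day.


ETc = Kc * ET0
    = 0.93 * 6
    = 5.58 mm/day


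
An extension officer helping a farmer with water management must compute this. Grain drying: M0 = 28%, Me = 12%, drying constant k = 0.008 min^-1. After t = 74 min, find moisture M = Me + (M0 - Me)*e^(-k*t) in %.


M = Me + (M0 - Me) * e^(-k*t)
  = 12 + (28 - 12) * e^(-0.008*74)
  = 12 + 16 * e^(-0.592)
  = 12 + 16 * 0.55322
  = 12 + 8.8515
  = 20.85%


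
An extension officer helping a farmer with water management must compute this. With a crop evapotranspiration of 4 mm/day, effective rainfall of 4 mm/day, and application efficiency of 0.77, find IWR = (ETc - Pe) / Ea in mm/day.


IWR = (ETc - Pe) / Ea
    = (4 - 4) / 0.77
    = 0 / 0.77
    = 0 mm/day


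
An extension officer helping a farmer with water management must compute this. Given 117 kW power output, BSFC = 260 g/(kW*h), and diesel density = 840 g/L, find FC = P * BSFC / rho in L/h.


FC = P * BSFC / rho_fuel
   = 117 * 260 / 840
   = 30420 / 840
   = 36.21 L/h


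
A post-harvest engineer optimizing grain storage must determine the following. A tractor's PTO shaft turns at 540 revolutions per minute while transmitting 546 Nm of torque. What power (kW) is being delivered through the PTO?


P = 2*pi*n*T / 60000
  = 2*pi * 540 * 546 / 60000
  = 1852534.36 / 60000
  = 30.88 kW


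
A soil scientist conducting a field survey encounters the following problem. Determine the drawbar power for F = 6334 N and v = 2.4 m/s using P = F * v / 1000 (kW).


P = F * v / 1000
  = 6334 * 2.4 / 1000
  = 15201.60 / 1000
  = 15.20 kW


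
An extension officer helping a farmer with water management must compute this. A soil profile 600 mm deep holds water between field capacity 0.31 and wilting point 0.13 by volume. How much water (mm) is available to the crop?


AW = (FC - WP) * D
   = (0.31 - 0.13) * 600
   = 0.18 * 600
   = 108 mm


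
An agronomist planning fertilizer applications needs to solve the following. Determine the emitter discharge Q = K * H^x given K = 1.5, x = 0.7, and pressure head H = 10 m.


Q = K * H^x
  = 1.5 * 10^0.7
  = 1.5 * 5.0119
  = 7.52 L/h


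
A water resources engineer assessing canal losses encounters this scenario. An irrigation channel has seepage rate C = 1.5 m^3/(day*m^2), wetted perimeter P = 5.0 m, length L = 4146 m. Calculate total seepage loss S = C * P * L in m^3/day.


S = C * P * L
  = 1.5 * 5.0 * 4146
  = 31095 m^3/day


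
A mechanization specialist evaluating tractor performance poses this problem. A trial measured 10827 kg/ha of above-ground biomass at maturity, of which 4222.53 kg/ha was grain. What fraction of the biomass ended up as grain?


HI = grain_yield / biomass
   = 4222.53 / 10827
   = 0.39


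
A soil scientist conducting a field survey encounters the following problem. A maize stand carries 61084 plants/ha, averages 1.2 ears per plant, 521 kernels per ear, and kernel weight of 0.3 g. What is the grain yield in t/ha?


Y = density * ears * kernels * kw
  = 61084 * 1.2 * 521 * 0.3 g/ha
  = 11456915.04 g/ha
  = 11456.92 kg/ha = 11.46 t/ha


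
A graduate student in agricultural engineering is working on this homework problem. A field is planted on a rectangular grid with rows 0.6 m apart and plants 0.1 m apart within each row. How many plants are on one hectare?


D = 10000 / (row_sp * plant_sp)
  = 10000 / (0.6 * 0.1)
  = 10000 / 0.0600
  = 166666.67 plants/ha


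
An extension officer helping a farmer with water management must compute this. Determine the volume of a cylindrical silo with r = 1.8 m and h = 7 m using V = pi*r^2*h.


V = pi * r^2 * h
  = pi * 1.8^2 * 7
  = pi * 3.24 * 7
  = 71.25 m^3


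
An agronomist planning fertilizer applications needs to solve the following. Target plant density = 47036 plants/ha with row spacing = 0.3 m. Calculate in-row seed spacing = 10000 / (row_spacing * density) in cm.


spacing = 10000 / (row_sp * density)
        = 10000 / (0.3 * 47036)
        = 10000 / 14110.80
        = 0.70868 m = 70.87 cm


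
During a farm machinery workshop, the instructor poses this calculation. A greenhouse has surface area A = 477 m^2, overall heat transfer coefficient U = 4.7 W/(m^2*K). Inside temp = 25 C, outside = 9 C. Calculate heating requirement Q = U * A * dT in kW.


dT = 25 - (9) = 16 K
Q = U * A * dT
  = 4.7 * 477 * 16
  = 35870.40 W = 35.87 kW


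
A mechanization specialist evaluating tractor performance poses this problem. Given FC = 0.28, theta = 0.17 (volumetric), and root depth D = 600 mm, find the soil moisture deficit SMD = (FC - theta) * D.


SMD = (FC - theta) * D
    = (0.28 - 0.17) * 600
    = 0.110 * 600
    = 66 mm


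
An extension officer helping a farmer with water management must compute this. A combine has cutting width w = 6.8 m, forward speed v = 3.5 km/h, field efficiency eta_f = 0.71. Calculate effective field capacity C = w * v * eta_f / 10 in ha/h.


C = w * v * eta_f / 10
  = 6.8 * 3.5 * 0.71 / 10
  = 16.90 / 10
  = 1.69 ha/h


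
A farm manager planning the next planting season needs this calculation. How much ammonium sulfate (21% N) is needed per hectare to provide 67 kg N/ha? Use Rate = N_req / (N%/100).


Rate = N_required / (N_content / 100)
     = 67 / (21 / 100)
     = 67 / 0.21
     = 319.05 kg/ha


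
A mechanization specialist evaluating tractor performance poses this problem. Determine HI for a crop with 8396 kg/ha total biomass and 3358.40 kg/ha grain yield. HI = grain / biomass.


HI = grain_yield / biomass
   = 3358.40 / 8396
   = 0.40


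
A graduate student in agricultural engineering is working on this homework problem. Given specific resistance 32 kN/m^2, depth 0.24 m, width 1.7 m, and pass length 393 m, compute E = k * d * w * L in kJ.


E = k * d * w * L
  = 32 * 0.24 * 1.7 * 393
  = 5131.01 kJ


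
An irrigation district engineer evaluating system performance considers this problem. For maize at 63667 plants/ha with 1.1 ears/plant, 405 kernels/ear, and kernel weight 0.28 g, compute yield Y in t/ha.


Y = density * ears * kernels * kw
  = 63667 * 1.1 * 405 * 0.28 g/ha
  = 7941821.58 g/ha
  = 7941.82 kg/ha = 7.94 t/ha


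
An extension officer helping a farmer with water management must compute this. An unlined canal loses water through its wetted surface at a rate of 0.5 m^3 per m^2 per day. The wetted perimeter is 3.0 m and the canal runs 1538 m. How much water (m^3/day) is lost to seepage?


S = C * P * L
  = 0.5 * 3.0 * 1538
  = 2307 m^3/day


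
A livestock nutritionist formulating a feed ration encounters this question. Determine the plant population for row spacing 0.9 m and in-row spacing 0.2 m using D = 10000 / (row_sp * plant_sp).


D = 10000 / (row_sp * plant_sp)
  = 10000 / (0.9 * 0.2)
  = 10000 / 0.1800
  = 55555.56 plants/ha


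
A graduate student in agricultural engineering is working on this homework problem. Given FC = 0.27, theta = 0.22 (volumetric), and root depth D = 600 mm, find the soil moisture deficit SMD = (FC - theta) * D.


SMD = (FC - theta) * D
    = (0.27 - 0.22) * 600
    = 0.050 * 600
    = 30 mm


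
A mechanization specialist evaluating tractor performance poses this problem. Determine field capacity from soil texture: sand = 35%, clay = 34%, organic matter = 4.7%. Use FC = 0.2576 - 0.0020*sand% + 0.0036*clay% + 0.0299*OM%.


FC = 0.2576 - 0.0020*35 + 0.0036*34 + 0.0299*4.7
   = 0.2576 - 0.0700 + 0.1224 + 0.1405
   = 0.4505


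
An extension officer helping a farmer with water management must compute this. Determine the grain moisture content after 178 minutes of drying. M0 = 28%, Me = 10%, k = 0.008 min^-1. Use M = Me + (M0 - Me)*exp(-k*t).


M = Me + (M0 - Me) * e^(-k*t)
  = 10 + (28 - 10) * e^(-0.008*178)
  = 10 + 18 * e^(-1.424)
  = 10 + 18 * 0.24075
  = 10 + 4.3335
  = 14.33%


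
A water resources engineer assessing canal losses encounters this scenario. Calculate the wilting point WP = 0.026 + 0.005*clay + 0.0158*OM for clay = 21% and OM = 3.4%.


WP = 0.026 + 0.005*21 + 0.0158*3.4
   = 0.026 + 0.1050 + 0.0537
   = 0.1847


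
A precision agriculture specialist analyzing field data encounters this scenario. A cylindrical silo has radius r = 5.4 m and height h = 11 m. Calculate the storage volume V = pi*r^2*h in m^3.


V = pi * r^2 * h
  = pi * 5.4^2 * 11
  = pi * 29.16 * 11
  = 1007.70 m^3


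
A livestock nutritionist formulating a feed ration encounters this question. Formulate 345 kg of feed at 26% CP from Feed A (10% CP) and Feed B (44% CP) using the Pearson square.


parts_A = CP_b - target = 44 - 26 = 18
parts_B = target - CP_a = 26 - 10 = 16
total_parts = 18 + 16 = 34
Feed A = 345 * 18 / 34 = 182.65 kg
Feed B = 345 * 16 / 34 = 162.35 kg

182.65 kg


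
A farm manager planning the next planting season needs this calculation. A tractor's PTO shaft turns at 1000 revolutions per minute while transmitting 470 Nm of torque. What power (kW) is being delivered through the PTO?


P = 2*pi*n*T / 60000
  = 2*pi * 1000 * 470 / 60000
  = 2953097.09 / 60000
  = 49.22 kW


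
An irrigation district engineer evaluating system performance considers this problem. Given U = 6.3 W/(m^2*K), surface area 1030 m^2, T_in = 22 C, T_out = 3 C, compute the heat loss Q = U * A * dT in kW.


dT = 22 - (3) = 19 K
Q = U * A * dT
  = 6.3 * 1030 * 19
  = 123291 W = 123.29 kW


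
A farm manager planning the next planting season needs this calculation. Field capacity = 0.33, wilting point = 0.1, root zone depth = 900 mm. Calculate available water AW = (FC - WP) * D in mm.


AW = (FC - WP) * D
   = (0.33 - 0.1) * 900
   = 0.23 * 900
   = 207 mm


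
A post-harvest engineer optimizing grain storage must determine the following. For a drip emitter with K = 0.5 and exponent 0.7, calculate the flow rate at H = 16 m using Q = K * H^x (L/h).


Q = K * H^x
  = 0.5 * 16^0.7
  = 0.5 * 6.9644
  = 3.48 L/h


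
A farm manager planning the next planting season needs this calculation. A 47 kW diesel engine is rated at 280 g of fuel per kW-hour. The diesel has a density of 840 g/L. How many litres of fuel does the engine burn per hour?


FC = P * BSFC / rho_fuel
   = 47 * 280 / 840
   = 13160 / 840
   = 15.67 L/h


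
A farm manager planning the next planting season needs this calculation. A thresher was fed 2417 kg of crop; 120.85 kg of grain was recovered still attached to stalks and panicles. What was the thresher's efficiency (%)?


eta = (total - unthreshed) / total * 100
    = (2417 - 120.85) / 2417 * 100
    = 2296.15 / 2417 * 100
    = 95%


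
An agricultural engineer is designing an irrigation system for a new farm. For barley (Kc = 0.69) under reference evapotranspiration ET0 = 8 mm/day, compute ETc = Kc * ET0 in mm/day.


ETc = Kc * ET0
    = 0.69 * 8
    = 5.52 mm/day


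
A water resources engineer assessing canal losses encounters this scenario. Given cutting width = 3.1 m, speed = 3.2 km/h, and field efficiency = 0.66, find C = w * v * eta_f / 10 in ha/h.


C = w * v * eta_f / 10
  = 3.1 * 3.2 * 0.66 / 10
  = 6.55 / 10
  = 0.65 ha/h


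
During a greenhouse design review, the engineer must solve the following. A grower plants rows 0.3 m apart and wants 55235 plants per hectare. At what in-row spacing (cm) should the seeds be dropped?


spacing = 10000 / (row_sp * density)
        = 10000 / (0.3 * 55235)
        = 10000 / 16570.50
        = 0.60348 m = 60.35 cm


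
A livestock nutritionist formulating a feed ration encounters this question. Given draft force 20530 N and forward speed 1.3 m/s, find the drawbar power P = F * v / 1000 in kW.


P = F * v / 1000
  = 20530 * 1.3 / 1000
  = 26689 / 1000
  = 26.69 kW


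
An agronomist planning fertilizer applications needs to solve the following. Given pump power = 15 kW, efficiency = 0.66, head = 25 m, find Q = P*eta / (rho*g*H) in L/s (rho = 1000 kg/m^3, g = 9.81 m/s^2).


Q = (P * 1000 * eta) / (rho * g * H)
  = (15 * 1000 * 0.66) / (1000 * 9.81 * 25)
  = 9900 / 245250
  = 0.04037 m^3/s = 40.37 L/s


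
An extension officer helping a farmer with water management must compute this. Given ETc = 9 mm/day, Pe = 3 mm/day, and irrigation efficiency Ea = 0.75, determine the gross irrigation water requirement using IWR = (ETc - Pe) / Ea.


IWR = (ETc - Pe) / Ea
    = (9 - 3) / 0.75
    = 6 / 0.75
    = 8 mm/day


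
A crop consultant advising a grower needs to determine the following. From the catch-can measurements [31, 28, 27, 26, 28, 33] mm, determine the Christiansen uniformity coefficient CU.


xbar = 173 / 6 = 28.833
sum|xi - xbar| = 12.667
CU = 100 * (1 - 12.667 / (6 * 28.833))
   = 100 * (1 - 0.0732)
   = 92.68%


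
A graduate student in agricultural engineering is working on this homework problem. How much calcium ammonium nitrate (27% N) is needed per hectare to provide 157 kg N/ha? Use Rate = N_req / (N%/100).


Rate = N_required / (N_content / 100)
     = 157 / (27 / 100)
     = 157 / 0.27
     = 581.48 kg/ha


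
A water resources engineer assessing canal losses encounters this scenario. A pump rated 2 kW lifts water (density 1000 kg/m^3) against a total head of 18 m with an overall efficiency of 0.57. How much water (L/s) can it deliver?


Q = (P * 1000 * eta) / (rho * g * H)
  = (2 * 1000 * 0.57) / (1000 * 9.81 * 18)
  = 1140 / 176580
  = 0.00646 m^3/s = 6.46 L/s


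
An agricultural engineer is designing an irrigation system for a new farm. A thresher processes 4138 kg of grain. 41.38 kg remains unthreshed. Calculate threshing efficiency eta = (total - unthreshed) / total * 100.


eta = (total - unthreshed) / total * 100
    = (4138 - 41.38) / 4138 * 100
    = 4096.62 / 4138 * 100
    = 99%


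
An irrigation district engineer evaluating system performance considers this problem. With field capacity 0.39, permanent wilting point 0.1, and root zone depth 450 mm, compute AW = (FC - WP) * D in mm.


AW = (FC - WP) * D
   = (0.39 - 0.1) * 450
   = 0.29 * 450
   = 130.50 mm


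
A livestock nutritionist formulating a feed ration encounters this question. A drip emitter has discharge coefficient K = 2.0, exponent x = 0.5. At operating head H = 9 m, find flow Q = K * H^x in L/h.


Q = K * H^x
  = 2.0 * 9^0.5
  = 2.0 * 3
  = 6 L/h


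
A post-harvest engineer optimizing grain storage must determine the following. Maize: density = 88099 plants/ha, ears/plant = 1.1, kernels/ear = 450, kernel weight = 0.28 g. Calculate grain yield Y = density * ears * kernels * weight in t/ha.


Y = density * ears * kernels * kw
  = 88099 * 1.1 * 450 * 0.28 g/ha
  = 12210521.40 g/ha
  = 12210.52 kg/ha = 12.21 t/ha


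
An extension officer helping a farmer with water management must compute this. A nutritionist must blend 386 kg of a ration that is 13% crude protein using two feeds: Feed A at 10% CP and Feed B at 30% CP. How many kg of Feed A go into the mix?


parts_A = CP_b - target = 30 - 13 = 17
parts_B = target - CP_a = 13 - 10 = 3
total_parts = 17 + 3 = 20
Feed A = 386 * 17 / 20 = 328.10 kg
Feed B = 386 * 3 / 20 = 57.90 kg

328.10 kg


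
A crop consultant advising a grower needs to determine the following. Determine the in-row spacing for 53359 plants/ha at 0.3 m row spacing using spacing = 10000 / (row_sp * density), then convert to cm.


spacing = 10000 / (row_sp * density)
        = 10000 / (0.3 * 53359)
        = 10000 / 16007.70
        = 0.62470 m = 62.47 cm


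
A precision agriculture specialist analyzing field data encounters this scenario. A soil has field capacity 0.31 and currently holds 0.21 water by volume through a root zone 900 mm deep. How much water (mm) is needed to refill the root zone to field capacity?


SMD = (FC - theta) * D
    = (0.31 - 0.21) * 900
    = 0.100 * 900
    = 90 mm


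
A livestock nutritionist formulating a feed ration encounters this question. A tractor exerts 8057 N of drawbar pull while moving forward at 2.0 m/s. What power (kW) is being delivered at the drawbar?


P = F * v / 1000
  = 8057 * 2.0 / 1000
  = 16114 / 1000
  = 16.11 kW


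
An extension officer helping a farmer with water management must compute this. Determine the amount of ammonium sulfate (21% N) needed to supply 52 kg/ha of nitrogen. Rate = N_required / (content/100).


Rate = N_required / (N_content / 100)
     = 52 / (21 / 100)
     = 52 / 0.21
     = 247.62 kg/ha


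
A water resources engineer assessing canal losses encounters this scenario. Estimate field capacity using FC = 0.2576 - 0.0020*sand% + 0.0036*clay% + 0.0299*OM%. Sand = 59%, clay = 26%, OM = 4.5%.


FC = 0.2576 - 0.0020*59 + 0.0036*26 + 0.0299*4.5
   = 0.2576 - 0.1180 + 0.0936 + 0.1346
   = 0.3678


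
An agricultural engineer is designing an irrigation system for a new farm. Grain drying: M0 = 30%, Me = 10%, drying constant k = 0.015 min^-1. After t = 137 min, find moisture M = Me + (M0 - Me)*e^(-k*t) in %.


M = Me + (M0 - Me) * e^(-k*t)
  = 10 + (30 - 10) * e^(-0.015*137)
  = 10 + 20 * e^(-2.055)
  = 10 + 20 * 0.12809
  = 10 + 2.5619
  = 12.56%


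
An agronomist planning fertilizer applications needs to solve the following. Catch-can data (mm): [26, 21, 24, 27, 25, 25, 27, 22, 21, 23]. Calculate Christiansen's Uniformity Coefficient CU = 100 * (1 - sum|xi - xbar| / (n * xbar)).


xbar = 241 / 10 = 24.100
sum|xi - xbar| = 19
CU = 100 * (1 - 19 / (10 * 24.100))
   = 100 * (1 - 0.0788)
   = 92.12%


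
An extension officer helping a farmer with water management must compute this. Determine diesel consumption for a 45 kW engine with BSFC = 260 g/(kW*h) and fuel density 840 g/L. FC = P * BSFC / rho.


FC = P * BSFC / rho_fuel
   = 45 * 260 / 840
   = 11700 / 840
   = 13.93 L/h


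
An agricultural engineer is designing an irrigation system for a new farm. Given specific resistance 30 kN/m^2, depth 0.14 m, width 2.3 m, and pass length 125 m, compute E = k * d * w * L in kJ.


E = k * d * w * L
  = 30 * 0.14 * 2.3 * 125
  = 1207.50 kJ


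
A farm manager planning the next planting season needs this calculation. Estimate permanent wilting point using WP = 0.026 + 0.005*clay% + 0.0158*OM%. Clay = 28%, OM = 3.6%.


WP = 0.026 + 0.005*28 + 0.0158*3.6
   = 0.026 + 0.1400 + 0.0569
   = 0.2229


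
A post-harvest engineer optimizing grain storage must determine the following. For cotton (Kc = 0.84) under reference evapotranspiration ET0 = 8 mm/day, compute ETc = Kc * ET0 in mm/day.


ETc = Kc * ET0
    = 0.84 * 8
    = 6.72 mm/day


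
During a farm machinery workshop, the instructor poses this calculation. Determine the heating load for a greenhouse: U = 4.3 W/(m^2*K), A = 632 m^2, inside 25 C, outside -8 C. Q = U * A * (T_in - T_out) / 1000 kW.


dT = 25 - (-8) = 33 K
Q = U * A * dT
  = 4.3 * 632 * 33
  = 89680.80 W = 89.68 kW


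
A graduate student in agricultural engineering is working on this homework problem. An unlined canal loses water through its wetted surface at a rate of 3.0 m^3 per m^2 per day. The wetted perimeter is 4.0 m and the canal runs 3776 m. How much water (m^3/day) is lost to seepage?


S = C * P * L
  = 3.0 * 4.0 * 3776
  = 45312 m^3/day


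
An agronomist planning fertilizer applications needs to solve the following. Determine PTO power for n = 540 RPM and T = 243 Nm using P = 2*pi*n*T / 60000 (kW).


P = 2*pi*n*T / 60000
  = 2*pi * 540 * 243 / 60000
  = 824479.58 / 60000
  = 13.74 kW


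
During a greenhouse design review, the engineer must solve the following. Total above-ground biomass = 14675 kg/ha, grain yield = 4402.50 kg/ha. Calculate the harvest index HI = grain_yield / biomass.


HI = grain_yield / biomass
   = 4402.50 / 14675
   = 0.30


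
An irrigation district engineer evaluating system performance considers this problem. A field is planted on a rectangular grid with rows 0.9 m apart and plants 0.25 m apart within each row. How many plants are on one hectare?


D = 10000 / (row_sp * plant_sp)
  = 10000 / (0.9 * 0.25)
  = 10000 / 0.2250
  = 44444.44 plants/ha


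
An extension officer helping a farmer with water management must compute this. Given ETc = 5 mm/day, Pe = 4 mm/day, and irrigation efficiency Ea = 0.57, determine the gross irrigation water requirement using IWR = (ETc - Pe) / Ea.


IWR = (ETc - Pe) / Ea
    = (5 - 4) / 0.57
    = 1 / 0.57
    = 1.75 mm/day


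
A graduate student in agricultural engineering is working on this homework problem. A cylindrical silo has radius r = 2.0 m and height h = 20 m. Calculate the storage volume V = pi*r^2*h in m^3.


V = pi * r^2 * h
  = pi * 2.0^2 * 20
  = pi * 4 * 20
  = 251.33 m^3


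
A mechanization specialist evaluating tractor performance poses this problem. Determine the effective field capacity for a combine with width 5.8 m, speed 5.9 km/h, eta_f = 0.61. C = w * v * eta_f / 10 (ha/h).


C = w * v * eta_f / 10
  = 5.8 * 5.9 * 0.61 / 10
  = 20.87 / 10
  = 2.09 ha/h


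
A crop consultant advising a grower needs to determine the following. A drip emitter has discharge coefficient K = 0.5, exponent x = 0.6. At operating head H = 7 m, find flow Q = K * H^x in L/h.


Q = K * H^x
  = 0.5 * 7^0.6
  = 0.5 * 3.2141
  = 1.61 L/h


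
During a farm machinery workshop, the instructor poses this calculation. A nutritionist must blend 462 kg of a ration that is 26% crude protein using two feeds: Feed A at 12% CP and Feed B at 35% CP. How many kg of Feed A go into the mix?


parts_A = CP_b - target = 35 - 26 = 9
parts_B = target - CP_a = 26 - 12 = 14
total_parts = 9 + 14 = 23
Feed A = 462 * 9 / 23 = 180.78 kg
Feed B = 462 * 14 / 23 = 281.22 kg

180.78 kg


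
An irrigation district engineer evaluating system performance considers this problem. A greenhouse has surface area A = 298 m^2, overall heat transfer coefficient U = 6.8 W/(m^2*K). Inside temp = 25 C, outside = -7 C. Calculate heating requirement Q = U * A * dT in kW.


dT = 25 - (-7) = 32 K
Q = U * A * dT
  = 6.8 * 298 * 32
  = 64844.80 W = 64.84 kW


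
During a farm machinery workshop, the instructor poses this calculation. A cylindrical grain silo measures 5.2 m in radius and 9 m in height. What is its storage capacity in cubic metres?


V = pi * r^2 * h
  = pi * 5.2^2 * 9
  = pi * 27.04 * 9
  = 764.54 m^3


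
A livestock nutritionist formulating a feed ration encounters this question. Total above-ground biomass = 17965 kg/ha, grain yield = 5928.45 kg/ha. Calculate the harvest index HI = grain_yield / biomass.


HI = grain_yield / biomass
   = 5928.45 / 17965
   = 0.33


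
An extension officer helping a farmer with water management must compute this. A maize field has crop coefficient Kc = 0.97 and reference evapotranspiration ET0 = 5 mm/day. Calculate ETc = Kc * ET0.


ETc = Kc * ET0
    = 0.97 * 5
    = 4.85 mm/day


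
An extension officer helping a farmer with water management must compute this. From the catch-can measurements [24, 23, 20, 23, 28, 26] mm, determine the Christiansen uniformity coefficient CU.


xbar = 144 / 6 = 24
sum|xi - xbar| = 12
CU = 100 * (1 - 12 / (6 * 24))
   = 100 * (1 - 0.0833)
   = 91.67%


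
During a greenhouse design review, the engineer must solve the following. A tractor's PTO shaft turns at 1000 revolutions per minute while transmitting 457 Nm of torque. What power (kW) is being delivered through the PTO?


P = 2*pi*n*T / 60000
  = 2*pi * 1000 * 457 / 60000
  = 2871415.69 / 60000
  = 47.86 kW


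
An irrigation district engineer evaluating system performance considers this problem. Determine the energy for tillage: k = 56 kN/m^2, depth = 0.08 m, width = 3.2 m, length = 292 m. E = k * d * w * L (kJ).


E = k * d * w * L
  = 56 * 0.08 * 3.2 * 292
  = 4186.11 kJ


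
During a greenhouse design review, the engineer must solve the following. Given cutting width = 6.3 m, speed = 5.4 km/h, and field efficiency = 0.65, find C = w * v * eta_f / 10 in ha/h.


C = w * v * eta_f / 10
  = 6.3 * 5.4 * 0.65 / 10
  = 22.11 / 10
  = 2.21 ha/h


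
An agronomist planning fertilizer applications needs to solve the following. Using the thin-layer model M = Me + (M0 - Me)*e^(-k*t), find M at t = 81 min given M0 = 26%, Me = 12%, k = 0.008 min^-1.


M = Me + (M0 - Me) * e^(-k*t)
  = 12 + (26 - 12) * e^(-0.008*81)
  = 12 + 14 * e^(-0.648)
  = 12 + 14 * 0.52309
  = 12 + 7.3233
  = 19.32%


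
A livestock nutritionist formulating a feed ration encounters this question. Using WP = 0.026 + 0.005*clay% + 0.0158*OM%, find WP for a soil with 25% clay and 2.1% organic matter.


WP = 0.026 + 0.005*25 + 0.0158*2.1
   = 0.026 + 0.1250 + 0.0332
   = 0.1842


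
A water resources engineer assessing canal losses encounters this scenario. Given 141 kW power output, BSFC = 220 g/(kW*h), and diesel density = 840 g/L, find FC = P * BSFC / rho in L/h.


FC = P * BSFC / rho_fuel
   = 141 * 220 / 840
   = 31020 / 840
   = 36.93 L/h


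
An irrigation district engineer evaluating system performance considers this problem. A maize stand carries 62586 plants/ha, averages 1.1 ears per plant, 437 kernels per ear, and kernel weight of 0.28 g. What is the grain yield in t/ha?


Y = density * ears * kernels * kw
  = 62586 * 1.1 * 437 * 0.28 g/ha
  = 8423825.26 g/ha
  = 8423.83 kg/ha = 8.42 t/ha


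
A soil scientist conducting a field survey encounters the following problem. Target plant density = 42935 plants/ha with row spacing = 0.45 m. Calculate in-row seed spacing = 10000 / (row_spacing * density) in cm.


spacing = 10000 / (row_sp * density)
        = 10000 / (0.45 * 42935)
        = 10000 / 19320.75
        = 0.51758 m = 51.76 cm


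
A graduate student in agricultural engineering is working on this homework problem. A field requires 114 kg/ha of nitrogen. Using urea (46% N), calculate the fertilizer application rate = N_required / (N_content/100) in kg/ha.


Rate = N_required / (N_content / 100)
     = 114 / (46 / 100)
     = 114 / 0.46
     = 247.83 kg/ha


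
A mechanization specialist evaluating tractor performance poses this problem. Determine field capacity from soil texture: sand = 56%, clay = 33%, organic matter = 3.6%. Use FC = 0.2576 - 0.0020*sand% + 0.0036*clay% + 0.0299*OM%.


FC = 0.2576 - 0.0020*56 + 0.0036*33 + 0.0299*3.6
   = 0.2576 - 0.1120 + 0.1188 + 0.1076
   = 0.3720


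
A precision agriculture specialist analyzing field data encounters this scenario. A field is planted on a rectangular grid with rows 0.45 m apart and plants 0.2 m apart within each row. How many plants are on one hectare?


D = 10000 / (row_sp * plant_sp)
  = 10000 / (0.45 * 0.2)
  = 10000 / 0.0900
  = 111111.11 plants/ha


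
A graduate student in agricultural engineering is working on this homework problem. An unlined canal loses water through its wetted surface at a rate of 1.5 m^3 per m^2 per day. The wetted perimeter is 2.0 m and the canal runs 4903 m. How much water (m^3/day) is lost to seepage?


S = C * P * L
  = 1.5 * 2.0 * 4903
  = 14709 m^3/day


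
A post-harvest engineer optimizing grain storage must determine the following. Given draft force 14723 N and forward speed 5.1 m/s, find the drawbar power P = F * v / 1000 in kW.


P = F * v / 1000
  = 14723 * 5.1 / 1000
  = 75087.30 / 1000
  = 75.09 kW


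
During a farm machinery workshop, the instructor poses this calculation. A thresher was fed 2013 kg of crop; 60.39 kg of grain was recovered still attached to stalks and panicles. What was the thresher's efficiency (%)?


eta = (total - unthreshed) / total * 100
    = (2013 - 60.39) / 2013 * 100
    = 1952.61 / 2013 * 100
    = 97%


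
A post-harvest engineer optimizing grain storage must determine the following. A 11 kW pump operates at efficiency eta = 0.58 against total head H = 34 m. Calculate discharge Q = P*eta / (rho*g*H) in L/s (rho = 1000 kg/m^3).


Q = (P * 1000 * eta) / (rho * g * H)
  = (11 * 1000 * 0.58) / (1000 * 9.81 * 34)
  = 6380 / 333540
  = 0.01913 m^3/s = 19.13 L/s


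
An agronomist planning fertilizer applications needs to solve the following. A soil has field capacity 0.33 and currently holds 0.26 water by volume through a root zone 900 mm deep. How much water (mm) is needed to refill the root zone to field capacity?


SMD = (FC - theta) * D
    = (0.33 - 0.26) * 900
    = 0.070 * 900
    = 63 mm


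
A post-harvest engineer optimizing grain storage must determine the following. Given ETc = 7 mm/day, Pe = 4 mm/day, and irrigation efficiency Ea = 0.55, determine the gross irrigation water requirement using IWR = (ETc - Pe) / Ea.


IWR = (ETc - Pe) / Ea
    = (7 - 4) / 0.55
    = 3 / 0.55
    = 5.45 mm/day


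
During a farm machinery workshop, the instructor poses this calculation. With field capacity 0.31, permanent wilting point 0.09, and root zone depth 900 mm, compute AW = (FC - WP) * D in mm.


AW = (FC - WP) * D
   = (0.31 - 0.09) * 900
   = 0.22 * 900
   = 198 mm


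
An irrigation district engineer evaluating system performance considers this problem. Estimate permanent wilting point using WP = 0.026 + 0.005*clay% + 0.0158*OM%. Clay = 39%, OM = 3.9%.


WP = 0.026 + 0.005*39 + 0.0158*3.9
   = 0.026 + 0.1950 + 0.0616
   = 0.2826


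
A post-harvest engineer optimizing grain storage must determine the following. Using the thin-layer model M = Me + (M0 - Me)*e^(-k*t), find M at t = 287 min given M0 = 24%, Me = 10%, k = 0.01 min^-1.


M = Me + (M0 - Me) * e^(-k*t)
  = 10 + (24 - 10) * e^(-0.01*287)
  = 10 + 14 * e^(-2.870)
  = 10 + 14 * 0.05670
  = 10 + 0.7938
  = 10.79%


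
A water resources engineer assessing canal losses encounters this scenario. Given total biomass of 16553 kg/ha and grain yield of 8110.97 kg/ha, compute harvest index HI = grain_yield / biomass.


HI = grain_yield / biomass
   = 8110.97 / 16553
   = 0.49


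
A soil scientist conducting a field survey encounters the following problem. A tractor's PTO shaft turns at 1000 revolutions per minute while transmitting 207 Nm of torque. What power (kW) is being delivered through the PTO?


P = 2*pi*n*T / 60000
  = 2*pi * 1000 * 207 / 60000
  = 1300619.36 / 60000
  = 21.68 kW


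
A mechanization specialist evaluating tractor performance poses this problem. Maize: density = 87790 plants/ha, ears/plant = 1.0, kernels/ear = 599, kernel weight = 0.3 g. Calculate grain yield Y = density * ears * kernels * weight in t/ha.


Y = density * ears * kernels * kw
  = 87790 * 1.0 * 599 * 0.3 g/ha
  = 15775863 g/ha
  = 15775.86 kg/ha = 15.78 t/ha


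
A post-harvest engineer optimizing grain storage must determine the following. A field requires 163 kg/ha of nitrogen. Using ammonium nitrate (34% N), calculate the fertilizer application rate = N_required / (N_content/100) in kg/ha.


Rate = N_required / (N_content / 100)
     = 163 / (34 / 100)
     = 163 / 0.34
     = 479.41 kg/ha


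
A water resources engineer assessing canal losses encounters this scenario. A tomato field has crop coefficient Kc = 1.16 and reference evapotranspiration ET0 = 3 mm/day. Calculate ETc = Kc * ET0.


ETc = Kc * ET0
    = 1.16 * 3
    = 3.48 mm/day


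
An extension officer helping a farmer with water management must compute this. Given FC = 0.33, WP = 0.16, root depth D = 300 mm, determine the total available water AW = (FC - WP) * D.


AW = (FC - WP) * D
   = (0.33 - 0.16) * 300
   = 0.17 * 300
   = 51 mm


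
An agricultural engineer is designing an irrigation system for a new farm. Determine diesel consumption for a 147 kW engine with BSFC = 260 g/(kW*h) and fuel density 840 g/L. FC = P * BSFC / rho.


FC = P * BSFC / rho_fuel
   = 147 * 260 / 840
   = 38220 / 840
   = 45.50 L/h


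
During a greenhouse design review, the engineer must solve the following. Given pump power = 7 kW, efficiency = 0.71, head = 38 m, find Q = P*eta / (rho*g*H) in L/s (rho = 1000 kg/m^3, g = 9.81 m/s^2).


Q = (P * 1000 * eta) / (rho * g * H)
  = (7 * 1000 * 0.71) / (1000 * 9.81 * 38)
  = 4970 / 372780
  = 0.01333 m^3/s = 13.33 L/s


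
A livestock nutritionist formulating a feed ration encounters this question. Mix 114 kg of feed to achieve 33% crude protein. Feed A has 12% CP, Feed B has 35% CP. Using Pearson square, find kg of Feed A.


parts_A = CP_b - target = 35 - 33 = 2
parts_B = target - CP_a = 33 - 12 = 21
total_parts = 2 + 21 = 23
Feed A = 114 * 2 / 23 = 9.91 kg
Feed B = 114 * 21 / 23 = 104.09 kg

9.91 kg
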